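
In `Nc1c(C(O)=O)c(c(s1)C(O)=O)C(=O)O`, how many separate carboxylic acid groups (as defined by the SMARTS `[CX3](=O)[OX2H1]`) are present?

3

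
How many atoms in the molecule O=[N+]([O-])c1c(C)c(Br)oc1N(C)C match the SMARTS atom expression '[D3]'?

Check the 13 heavy atoms by environment: 1× o (aromatic, D2) → no; 4× c (aromatic, D3) → match; 1× N (D3) → match; 3× C (D1) → no; 1× Br (D1) → no; 1× N (charge +1, D3) → match; 1× O (charge -1, D1) → no; 1× O (D1) → no.
Summing the matching environments: 4 + 1 + 1 = 6 matching atoms.

6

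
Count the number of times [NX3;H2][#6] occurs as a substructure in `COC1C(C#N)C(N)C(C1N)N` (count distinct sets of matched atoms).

3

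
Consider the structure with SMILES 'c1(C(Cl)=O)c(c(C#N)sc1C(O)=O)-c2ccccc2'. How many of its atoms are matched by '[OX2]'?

1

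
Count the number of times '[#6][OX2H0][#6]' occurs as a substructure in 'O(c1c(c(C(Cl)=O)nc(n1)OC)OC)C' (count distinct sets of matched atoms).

3

[#6][OX2H0][#6] is the SMARTS for an ether: an aliphatic oxygen bridging two carbons with no H on the oxygen.
The molecule carries 3 separate instances of a methoxy ether (-OCH3) meeting every constraint; each maps to a distinct set of atoms, giving 3 matches.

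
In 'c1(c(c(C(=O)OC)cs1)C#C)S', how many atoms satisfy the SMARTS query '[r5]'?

The query [r5] means: r5 matches atoms in a five-membered ring.
Check the 12 heavy atoms by environment: 1× s (aromatic, in 5-ring) → match; 4× c (aromatic, in 5-ring) → match; 4× C (acyclic) → no; 2× O (acyclic) → no; 1× S (acyclic) → no.
Summing the matching environments: 1 + 4 = 5 matching atoms.

5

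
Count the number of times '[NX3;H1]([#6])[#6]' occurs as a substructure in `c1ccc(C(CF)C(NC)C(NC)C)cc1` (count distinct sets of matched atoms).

[NX3;H1]([#6])[#6] is the SMARTS for a secondary amine: a trivalent nitrogen with one H, bonded to two carbons.
The molecule carries 2 separate instances of an N-methylamino group (-NHCH3) meeting every constraint; each maps to a distinct set of atoms, giving 2 matches.

2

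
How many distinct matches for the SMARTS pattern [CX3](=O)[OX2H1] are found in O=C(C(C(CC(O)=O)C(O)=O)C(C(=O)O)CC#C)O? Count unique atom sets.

4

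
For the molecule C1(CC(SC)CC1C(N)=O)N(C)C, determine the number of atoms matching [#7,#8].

Check the 13 heavy atoms by environment: 9× C → no; 1× S → no; 2× N → match; 1× O → match.
Summing the matching environments: 2 + 1 = 3 matching atoms.

3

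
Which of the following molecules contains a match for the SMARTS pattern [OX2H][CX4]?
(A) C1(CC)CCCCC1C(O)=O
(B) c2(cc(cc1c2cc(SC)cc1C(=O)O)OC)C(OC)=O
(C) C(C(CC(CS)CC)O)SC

[OX2H][CX4] describes a hydroxyl oxygen bound to an sp3 (X4) carbon (an aliphatic alcohol).
(A) has a carboxylic acid group (-C(=O)OH) but the -OH is on a CX3 carbonyl carbon, not a CX4 carbon.
(B) has a methoxy ether (-OCH3) but the oxygen has H0 (ether), not H1.
(C) contains a hydroxyl group (-OH), which satisfies every atom and bond constraint.
So the answer is (C).

C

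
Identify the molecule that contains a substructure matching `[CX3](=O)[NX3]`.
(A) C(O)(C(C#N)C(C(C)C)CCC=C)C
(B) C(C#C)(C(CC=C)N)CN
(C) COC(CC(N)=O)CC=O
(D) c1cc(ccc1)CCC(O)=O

[CX3](=O)[NX3] describes a carbonyl carbon bonded to a trivalent nitrogen (an amide).
(A) has a nitrile (-C#N) but the nitrile N is NX1 (triple-bonded), not NX3.
(B) has a primary amino group (-NH2) but the -NH2 is not attached to a carbonyl carbon.
(C) contains a primary amide (-C(=O)NH2), which satisfies every atom and bond constraint.
(D) has a carboxylic acid group (-C(=O)OH) but the carbonyl is bonded to O, not to an NX3 nitrogen.
So the answer is (C).

C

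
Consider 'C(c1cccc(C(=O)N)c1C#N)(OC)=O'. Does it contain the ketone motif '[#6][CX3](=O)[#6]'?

The pattern [#6][CX3](=O)[#6] describes a carbonyl carbon (no H) flanked by two carbons — a ketone.
The closest candidate here is a methyl-ester group (-C(=O)OCH3), but one neighbour of the carbonyl carbon is O, not C. No other fragment satisfies the full query, so there is no match.

No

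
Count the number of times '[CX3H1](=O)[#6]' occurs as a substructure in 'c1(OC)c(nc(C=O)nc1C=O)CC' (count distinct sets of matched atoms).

2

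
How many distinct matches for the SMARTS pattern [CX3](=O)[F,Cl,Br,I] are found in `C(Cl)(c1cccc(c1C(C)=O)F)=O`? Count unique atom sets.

1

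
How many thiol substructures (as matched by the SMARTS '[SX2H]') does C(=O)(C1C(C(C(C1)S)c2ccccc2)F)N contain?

1

[SX2H] is the SMARTS for a thiol: an aliphatic sulfur with two connections, one being H.
Exactly one fragment in the molecule meets all constraints, giving 1 match.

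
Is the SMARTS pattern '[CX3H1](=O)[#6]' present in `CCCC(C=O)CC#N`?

Yes

The pattern [CX3H1](=O)[#6] describes an sp2 carbon with one H, double-bonded to O and single-bonded to carbon — an aldehyde.
The molecule carries an aldehyde (-CHO), whose atoms satisfy every constraint of the query, so the pattern matches.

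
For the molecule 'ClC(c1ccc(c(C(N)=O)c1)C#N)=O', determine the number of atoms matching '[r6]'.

The query [r6] means: r6 matches atoms in a six-membered ring.
Check the 14 heavy atoms by environment: 6× c (aromatic, in 6-ring) → match; 3× C (acyclic) → no; 2× N (acyclic) → no; 2× O (acyclic) → no; 1× Cl (acyclic) → no.
That gives 6 matching atoms.

6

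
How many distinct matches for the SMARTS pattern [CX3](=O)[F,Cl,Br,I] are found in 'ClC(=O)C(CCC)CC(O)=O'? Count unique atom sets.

1

[CX3](=O)[F,Cl,Br,I] is the SMARTS for an acyl halide: a carbonyl carbon bonded to a halogen.
Exactly one fragment in the molecule meets all constraints, giving 1 match.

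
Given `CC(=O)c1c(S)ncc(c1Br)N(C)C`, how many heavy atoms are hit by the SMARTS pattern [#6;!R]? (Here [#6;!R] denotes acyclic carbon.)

The query [#6;!R] means: carbon not in any ring.
Check the 14 heavy atoms by environment: 1× n (aromatic, in 6-ring) → no; 5× c (aromatic, in 6-ring) → no; 1× Br (acyclic) → no; 1× S (acyclic) → no; 4× C (acyclic) → match; 1× O (acyclic) → no; 1× N (acyclic) → no.
That gives 4 matching atoms.

4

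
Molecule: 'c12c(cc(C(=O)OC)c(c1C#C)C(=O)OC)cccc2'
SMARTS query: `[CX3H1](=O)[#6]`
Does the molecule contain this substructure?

No

The pattern [CX3H1](=O)[#6] describes an sp2 carbon with one H, double-bonded to O and single-bonded to carbon — an aldehyde.
The closest candidate here is a methyl-ester group (-C(=O)OCH3), but the carbonyl carbon has H0, not H1. No other fragment satisfies the full query, so there is no match.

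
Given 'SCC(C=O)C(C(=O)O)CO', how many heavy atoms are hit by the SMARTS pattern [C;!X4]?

2

The query [C;!X4] means: aliphatic carbon that does not have four total connections.
Check the 11 heavy atoms by environment: 4× C (X4) → no; 1× S (X2) → no; 2× C (X3) → match; 2× O (X1) → no; 2× O (X2) → no.
That gives 2 matching atoms.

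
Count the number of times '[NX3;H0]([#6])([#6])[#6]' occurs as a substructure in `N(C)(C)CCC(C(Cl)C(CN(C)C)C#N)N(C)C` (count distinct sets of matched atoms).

[NX3;H0]([#6])([#6])[#6] is the SMARTS for a tertiary amine: a trivalent nitrogen with no H, bonded to three carbons.
The molecule carries 3 separate instances of a dimethylamino group (-N(CH3)2) meeting every constraint; each maps to a distinct set of atoms, giving 3 matches.

3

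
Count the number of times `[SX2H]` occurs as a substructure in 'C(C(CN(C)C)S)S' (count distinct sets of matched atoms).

[SX2H] is the SMARTS for a thiol: an aliphatic sulfur with two connections, one being H.
The molecule carries 2 separate instances of a thiol (-SH) meeting every constraint; each maps to a distinct set of atoms, giving 2 matches.

2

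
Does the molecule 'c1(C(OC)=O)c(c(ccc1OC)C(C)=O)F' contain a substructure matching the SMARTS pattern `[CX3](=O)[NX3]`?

No

The pattern [CX3](=O)[NX3] describes a carbonyl carbon bonded to a trivalent nitrogen — an amide.
The closest candidate here is a methyl-ester group (-C(=O)OCH3), but the carbonyl is bonded to O, not to an NX3 nitrogen. No other fragment satisfies the full query, so there is no match.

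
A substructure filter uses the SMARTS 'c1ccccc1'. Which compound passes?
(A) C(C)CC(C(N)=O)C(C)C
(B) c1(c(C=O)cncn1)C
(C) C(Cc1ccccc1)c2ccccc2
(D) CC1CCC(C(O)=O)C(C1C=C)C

C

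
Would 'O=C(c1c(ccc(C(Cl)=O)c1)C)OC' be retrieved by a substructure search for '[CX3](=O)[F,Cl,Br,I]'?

The pattern [CX3](=O)[F,Cl,Br,I] describes a carbonyl carbon bonded to a halogen — an acyl halide.
The molecule carries an acyl chloride (-C(=O)Cl), whose atoms satisfy every constraint of the query, so the pattern matches.

Yes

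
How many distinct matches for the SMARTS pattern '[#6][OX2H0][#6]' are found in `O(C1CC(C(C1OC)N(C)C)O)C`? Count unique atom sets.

2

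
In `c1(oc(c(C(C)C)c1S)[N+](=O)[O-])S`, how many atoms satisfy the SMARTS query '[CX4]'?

3

The query [CX4] means: C with X4: aliphatic carbon with exactly 4 total connections (bonds + H).
Check the 13 heavy atoms by environment: 1× o (aromatic, X2) → no; 4× c (aromatic, X3) → no; 3× C (X4) → match; 2× S (X2) → no; 1× N (charge +1, X3) → no; 1× O (charge -1, X1) → no; 1× O (X1) → no.
That gives 3 matching atoms.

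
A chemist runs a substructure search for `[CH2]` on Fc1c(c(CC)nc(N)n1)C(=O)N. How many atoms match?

1

The query [CH2] means: aliphatic carbon with exactly two hydrogens.
Check the 13 heavy atoms by environment: 2× n (aromatic, H0) → no; 4× c (aromatic, H0) → no; 1× C (H2) → match; 1× C (H3) → no; 1× C (H0) → no; 1× O (H0) → no; 2× N (H2) → no; 1× F (H0) → no.
That gives 1 matching atom.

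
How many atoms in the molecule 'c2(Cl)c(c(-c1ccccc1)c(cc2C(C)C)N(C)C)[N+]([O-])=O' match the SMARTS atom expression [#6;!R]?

5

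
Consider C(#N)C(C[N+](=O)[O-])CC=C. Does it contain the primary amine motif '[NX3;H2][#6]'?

The pattern [NX3;H2][#6] describes a trivalent nitrogen with two H attached to carbon — a primary amine.
The closest candidate here is a nitro group (-[N+](=O)[O-]), but the nitrogen is [N+] with no H, not NX3H2. No other fragment satisfies the full query, so there is no match.

No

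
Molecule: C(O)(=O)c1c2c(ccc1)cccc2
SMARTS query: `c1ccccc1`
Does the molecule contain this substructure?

The pattern c1ccccc1 describes six aromatic carbons in a ring — a benzene ring.
The required atom environment is present in the molecule, so the pattern matches.

Yes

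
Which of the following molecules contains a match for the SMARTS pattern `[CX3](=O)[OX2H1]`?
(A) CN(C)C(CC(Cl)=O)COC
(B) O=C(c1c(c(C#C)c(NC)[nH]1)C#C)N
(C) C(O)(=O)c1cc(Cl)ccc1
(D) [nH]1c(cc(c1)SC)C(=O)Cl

C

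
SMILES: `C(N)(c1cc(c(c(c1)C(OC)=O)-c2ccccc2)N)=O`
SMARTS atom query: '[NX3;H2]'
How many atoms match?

2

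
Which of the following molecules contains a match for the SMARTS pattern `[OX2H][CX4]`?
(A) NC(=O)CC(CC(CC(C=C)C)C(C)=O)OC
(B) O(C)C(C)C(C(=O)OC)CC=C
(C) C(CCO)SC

C

[OX2H][CX4] describes a hydroxyl oxygen bound to an sp3 (X4) carbon (an aliphatic alcohol).
(A) has a methoxy ether (-OCH3) but the oxygen has H0 (ether), not H1.
(B) has a methoxy ether (-OCH3) but the oxygen has H0 (ether), not H1.
(C) contains a hydroxyl group (-OH), which satisfies every atom and bond constraint.
So the answer is (C).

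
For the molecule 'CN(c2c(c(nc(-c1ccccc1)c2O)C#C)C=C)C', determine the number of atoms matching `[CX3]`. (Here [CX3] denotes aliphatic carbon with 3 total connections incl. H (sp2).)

The query [CX3] means: C with X3: aliphatic carbon with exactly 3 total connections.
Check the 20 heavy atoms by environment: 1× n (aromatic, X2) → no; 11× c (aromatic, X3) → no; 2× C (X3) → match; 1× O (X2) → no; 2× C (X2) → no; 1× N (X3) → no; 2× C (X4) → no.
That gives 2 matching atoms.

2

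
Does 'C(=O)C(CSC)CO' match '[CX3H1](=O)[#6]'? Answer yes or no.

Yes

The pattern [CX3H1](=O)[#6] describes an sp2 carbon with one H, double-bonded to O and single-bonded to carbon — an aldehyde.
The molecule carries an aldehyde (-CHO), whose atoms satisfy every constraint of the query, so the pattern matches.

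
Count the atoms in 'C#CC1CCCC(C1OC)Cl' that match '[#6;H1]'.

4

Check the 11 heavy atoms by environment: 4× C (H1) → match; 3× C (H2) → no; 1× Cl (H0) → no; 1× C (H0) → no; 1× O (H0) → no; 1× C (H3) → no.
That gives 4 matching atoms.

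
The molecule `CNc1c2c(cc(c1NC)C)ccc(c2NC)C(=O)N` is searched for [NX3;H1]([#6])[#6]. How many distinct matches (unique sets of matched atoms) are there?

3

[NX3;H1]([#6])[#6] is the SMARTS for a secondary amine: a trivalent nitrogen with one H, bonded to two carbons.
The molecule carries 3 separate instances of an N-methylamino group (-NHCH3) meeting every constraint; each maps to a distinct set of atoms, giving 3 matches.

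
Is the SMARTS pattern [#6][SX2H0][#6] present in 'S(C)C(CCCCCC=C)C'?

Yes

The pattern [#6][SX2H0][#6] describes an aliphatic sulfur bridging two carbons with no H on the sulfur — a thioether.
The molecule carries a methylthio ether (-SCH3), whose atoms satisfy every constraint of the query, so the pattern matches.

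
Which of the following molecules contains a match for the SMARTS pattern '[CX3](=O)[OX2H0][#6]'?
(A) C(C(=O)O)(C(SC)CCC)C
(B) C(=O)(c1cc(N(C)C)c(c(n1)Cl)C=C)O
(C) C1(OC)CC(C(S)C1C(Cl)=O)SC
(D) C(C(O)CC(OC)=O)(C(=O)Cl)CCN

[CX3](=O)[OX2H0][#6] describes a carbonyl carbon bonded to an oxygen that is itself bonded to carbon (no H on that O) (an ester).
(A) has a carboxylic acid group (-C(=O)OH) but the singly-bonded O carries H (OX2H1, not H0).
(B) has a carboxylic acid group (-C(=O)OH) but the singly-bonded O carries H (OX2H1, not H0).
(C) has a methoxy ether (-OCH3) but the ether oxygen is not adjacent to a C=O carbon.
(D) contains a methyl-ester group (-C(=O)OCH3), which satisfies every atom and bond constraint.
So the answer is (D).

D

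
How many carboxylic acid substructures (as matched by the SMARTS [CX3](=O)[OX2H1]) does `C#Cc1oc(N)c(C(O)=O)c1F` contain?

1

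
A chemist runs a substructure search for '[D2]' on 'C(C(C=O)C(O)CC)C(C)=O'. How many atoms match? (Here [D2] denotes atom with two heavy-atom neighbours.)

3

The query [D2] means: atom with exactly two heavy-atom neighbours.
Check the 11 heavy atoms by environment: 3× C (D2) → match; 3× C (D3) → no; 3× O (D1) → no; 2× C (D1) → no.
That gives 3 matching atoms.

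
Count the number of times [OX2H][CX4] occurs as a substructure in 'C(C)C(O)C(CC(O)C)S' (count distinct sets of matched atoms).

2

[OX2H][CX4] is the SMARTS for an aliphatic alcohol: a hydroxyl oxygen bound to an sp3 (X4) carbon.
The molecule carries 2 separate instances of a hydroxyl group (-OH) meeting every constraint; each maps to a distinct set of atoms, giving 2 matches.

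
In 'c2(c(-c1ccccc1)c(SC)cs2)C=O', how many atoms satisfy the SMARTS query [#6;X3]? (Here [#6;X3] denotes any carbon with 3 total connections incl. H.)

11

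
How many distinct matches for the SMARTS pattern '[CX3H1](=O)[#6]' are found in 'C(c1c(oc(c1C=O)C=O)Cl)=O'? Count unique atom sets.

[CX3H1](=O)[#6] is the SMARTS for an aldehyde: an sp2 carbon with one H, double-bonded to O and single-bonded to carbon.
The molecule carries 3 separate instances of an aldehyde (-CHO) meeting every constraint; each maps to a distinct set of atoms, giving 3 matches.

3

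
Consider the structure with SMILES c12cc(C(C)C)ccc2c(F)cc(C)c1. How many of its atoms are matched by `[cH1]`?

5

The query [cH1] means: aromatic carbon bearing exactly one hydrogen.
Check the 15 heavy atoms by environment: 5× c (aromatic, H0) → no; 5× c (aromatic, H1) → match; 3× C (H3) → no; 1× F (H0) → no; 1× C (H1) → no.
That gives 5 matching atoms.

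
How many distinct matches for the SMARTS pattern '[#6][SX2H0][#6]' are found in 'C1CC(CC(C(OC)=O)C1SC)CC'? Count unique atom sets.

1

[#6][SX2H0][#6] is the SMARTS for a thioether: an aliphatic sulfur bridging two carbons with no H on the sulfur.
Exactly one fragment in the molecule meets all constraints, giving 1 match.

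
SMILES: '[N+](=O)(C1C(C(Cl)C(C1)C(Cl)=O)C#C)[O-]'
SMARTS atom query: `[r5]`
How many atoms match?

The query [r5] means: r5 matches atoms in a five-membered ring.
Check the 14 heavy atoms by environment: 5× C (in 5-ring) → match; 3× C (acyclic) → no; 2× O (acyclic) → no; 2× Cl (acyclic) → no; 1× N (charge +1, acyclic) → no; 1× O (charge -1, acyclic) → no.
That gives 5 matching atoms.

5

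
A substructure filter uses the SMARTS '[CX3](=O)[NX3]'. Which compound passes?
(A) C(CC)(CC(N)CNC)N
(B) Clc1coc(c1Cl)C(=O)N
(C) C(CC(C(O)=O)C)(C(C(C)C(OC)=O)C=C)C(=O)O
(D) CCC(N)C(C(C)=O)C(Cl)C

B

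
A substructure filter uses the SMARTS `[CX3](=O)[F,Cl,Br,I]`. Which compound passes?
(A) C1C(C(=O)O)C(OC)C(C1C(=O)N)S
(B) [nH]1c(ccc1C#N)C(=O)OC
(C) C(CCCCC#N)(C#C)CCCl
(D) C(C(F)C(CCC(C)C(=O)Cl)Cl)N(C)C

D

[CX3](=O)[F,Cl,Br,I] describes a carbonyl carbon bonded to a halogen (an acyl halide).
(A) has a carboxylic acid group (-C(=O)OH) but the carbonyl is bonded to -OH, not to a halogen.
(B) has a methyl-ester group (-C(=O)OCH3) but the carbonyl is bonded to -O-C, not to a halogen.
(C) has a chloro substituent but the Cl is not on a carbonyl carbon.
(D) contains an acyl chloride (-C(=O)Cl), which satisfies every atom and bond constraint.
So the answer is (D).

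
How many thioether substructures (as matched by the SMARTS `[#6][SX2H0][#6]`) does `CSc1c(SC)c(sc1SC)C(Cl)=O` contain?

3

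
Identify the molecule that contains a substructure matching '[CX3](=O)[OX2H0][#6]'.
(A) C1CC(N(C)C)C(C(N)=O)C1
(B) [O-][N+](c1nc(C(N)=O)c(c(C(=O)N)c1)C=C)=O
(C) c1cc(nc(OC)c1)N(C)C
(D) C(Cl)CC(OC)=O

[CX3](=O)[OX2H0][#6] describes a carbonyl carbon bonded to an oxygen that is itself bonded to carbon (no H on that O) (an ester).
(A) has a primary amide (-C(=O)NH2) but the carbonyl is bonded to N, not to an O-C linkage.
(B) has a primary amide (-C(=O)NH2) but the carbonyl is bonded to N, not to an O-C linkage.
(C) has a methoxy ether (-OCH3) but the ether oxygen is not adjacent to a C=O carbon.
(D) contains a methyl-ester group (-C(=O)OCH3), which satisfies every atom and bond constraint.
So the answer is (D).

D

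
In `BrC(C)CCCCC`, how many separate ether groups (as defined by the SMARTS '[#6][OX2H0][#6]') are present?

0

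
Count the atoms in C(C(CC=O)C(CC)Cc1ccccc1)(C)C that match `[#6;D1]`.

The query [#6;D1] means: carbon bonded to exactly one heavy atom.
Check the 17 heavy atoms by environment: 4× C (D2) → no; 3× C (D3) → no; 3× C (D1) → match; 1× O (D1) → no; 1× c (aromatic, D3) → no; 5× c (aromatic, D2) → no.
That gives 3 matching atoms.

3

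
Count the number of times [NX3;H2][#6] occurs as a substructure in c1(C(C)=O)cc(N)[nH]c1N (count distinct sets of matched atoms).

2

[NX3;H2][#6] is the SMARTS for a primary amine: a trivalent nitrogen with two H attached to carbon.
The molecule carries 2 separate instances of a primary amino group (-NH2) meeting every constraint; each maps to a distinct set of atoms, giving 2 matches.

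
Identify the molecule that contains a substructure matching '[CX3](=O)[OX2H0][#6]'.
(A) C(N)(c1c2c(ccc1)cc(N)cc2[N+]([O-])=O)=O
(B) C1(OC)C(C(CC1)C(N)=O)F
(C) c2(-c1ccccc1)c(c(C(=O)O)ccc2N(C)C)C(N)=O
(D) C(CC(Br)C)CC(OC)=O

[CX3](=O)[OX2H0][#6] describes a carbonyl carbon bonded to an oxygen that is itself bonded to carbon (no H on that O) (an ester).
(A) has a primary amide (-C(=O)NH2) but the carbonyl is bonded to N, not to an O-C linkage.
(B) has a primary amide (-C(=O)NH2) but the carbonyl is bonded to N, not to an O-C linkage.
(C) has a primary amide (-C(=O)NH2) but the carbonyl is bonded to N, not to an O-C linkage.
(D) contains a methyl-ester group (-C(=O)OCH3), which satisfies every atom and bond constraint.
So the answer is (D).

D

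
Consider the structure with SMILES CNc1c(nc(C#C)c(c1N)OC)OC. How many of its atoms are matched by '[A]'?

9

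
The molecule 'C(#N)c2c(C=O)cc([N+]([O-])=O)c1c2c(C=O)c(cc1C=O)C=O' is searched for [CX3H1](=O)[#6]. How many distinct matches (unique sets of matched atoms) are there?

[CX3H1](=O)[#6] is the SMARTS for an aldehyde: an sp2 carbon with one H, double-bonded to O and single-bonded to carbon.
The molecule carries 4 separate instances of an aldehyde (-CHO) meeting every constraint; each maps to a distinct set of atoms, giving 4 matches.

4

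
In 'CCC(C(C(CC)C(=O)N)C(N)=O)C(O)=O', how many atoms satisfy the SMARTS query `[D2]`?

2

The query [D2] means: atom with exactly two heavy-atom neighbours.
Check the 16 heavy atoms by environment: 2× C (D1) → no; 2× C (D2) → match; 6× C (D3) → no; 4× O (D1) → no; 2× N (D1) → no.
That gives 2 matching atoms.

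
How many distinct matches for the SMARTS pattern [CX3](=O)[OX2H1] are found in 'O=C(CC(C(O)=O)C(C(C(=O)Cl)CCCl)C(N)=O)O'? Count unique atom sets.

[CX3](=O)[OX2H1] is the SMARTS for a carboxylic acid: an sp2 carbon double-bonded to O and single-bonded to an -OH oxygen.
The molecule carries 2 separate instances of a carboxylic acid group (-C(=O)OH) meeting every constraint; each maps to a distinct set of atoms, giving 2 matches.

2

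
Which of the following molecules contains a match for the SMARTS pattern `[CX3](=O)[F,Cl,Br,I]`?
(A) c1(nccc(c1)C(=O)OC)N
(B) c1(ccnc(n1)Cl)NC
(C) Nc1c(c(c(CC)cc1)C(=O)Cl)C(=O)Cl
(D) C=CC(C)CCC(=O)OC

C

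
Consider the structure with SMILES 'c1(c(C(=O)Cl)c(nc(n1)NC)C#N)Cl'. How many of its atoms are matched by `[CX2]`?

1

The query [CX2] means: C with X2: aliphatic carbon with exactly 2 total connections.
Check the 14 heavy atoms by environment: 2× n (aromatic, X2) → no; 4× c (aromatic, X3) → no; 1× N (X3) → no; 1× C (X4) → no; 1× C (X2) → match; 1× N (X1) → no; 1× C (X3) → no; 1× O (X1) → no; 2× Cl (X1) → no.
That gives 1 matching atom.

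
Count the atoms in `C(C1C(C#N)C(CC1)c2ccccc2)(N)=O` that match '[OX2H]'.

The query [OX2H] means: aliphatic oxygen with two connections, one of which is H — an -OH oxygen.
Check the 16 heavy atoms by environment: 2× C (H2, X4) → no; 3× C (H1, X4) → no; 1× C (H0, X3) → no; 1× O (H0, X1) → no; 1× N (H2, X3) → no; 1× C (H0, X2) → no; 1× N (H0, X1) → no; 1× c (aromatic, H0, X3) → no; 5× c (aromatic, H1, X3) → no.
No environment satisfies the query, so 0 matching atoms.

0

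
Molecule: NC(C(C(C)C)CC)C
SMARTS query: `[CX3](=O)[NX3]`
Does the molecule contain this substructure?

No

The pattern [CX3](=O)[NX3] describes a carbonyl carbon bonded to a trivalent nitrogen — an amide.
The closest candidate here is a primary amino group (-NH2), but the -NH2 is not attached to a carbonyl carbon. No other fragment satisfies the full query, so there is no match.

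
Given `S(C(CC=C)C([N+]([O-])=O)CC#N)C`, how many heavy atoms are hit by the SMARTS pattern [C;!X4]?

3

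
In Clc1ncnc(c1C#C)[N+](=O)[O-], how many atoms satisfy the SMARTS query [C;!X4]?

2

The query [C;!X4] means: aliphatic carbon that does not have four total connections.
Check the 12 heavy atoms by environment: 2× n (aromatic, X2) → no; 4× c (aromatic, X3) → no; 1× Cl (X1) → no; 2× C (X2) → match; 1× N (charge +1, X3) → no; 1× O (charge -1, X1) → no; 1× O (X1) → no.
That gives 2 matching atoms.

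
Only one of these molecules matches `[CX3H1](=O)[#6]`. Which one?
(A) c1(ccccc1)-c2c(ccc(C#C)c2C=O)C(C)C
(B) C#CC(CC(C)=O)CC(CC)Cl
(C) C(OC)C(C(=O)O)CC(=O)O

A

[CX3H1](=O)[#6] describes an sp2 carbon with one H, double-bonded to O and single-bonded to carbon (an aldehyde).
(A) contains an aldehyde (-CHO), which satisfies every atom and bond constraint.
(B) has an acetyl/ketone group (-C(=O)CH3) but the carbonyl carbon has H0 (two carbon neighbours), not H1.
(C) has a carboxylic acid group (-C(=O)OH) but the carbonyl carbon has H0 and is bonded to O, not H1.
So the answer is (A).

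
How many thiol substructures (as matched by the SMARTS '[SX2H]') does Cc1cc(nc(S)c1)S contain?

2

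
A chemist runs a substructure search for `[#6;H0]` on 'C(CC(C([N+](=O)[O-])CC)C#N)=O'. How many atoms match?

The query [#6;H0] means: any carbon with no attached hydrogen.
Check the 12 heavy atoms by environment: 2× C (H2) → no; 3× C (H1) → no; 1× C (H3) → no; 1× C (H0) → match; 1× N (H0) → no; 2× O (H0) → no; 1× N (charge +1, H0) → no; 1× O (charge -1, H0) → no.
That gives 1 matching atom.

1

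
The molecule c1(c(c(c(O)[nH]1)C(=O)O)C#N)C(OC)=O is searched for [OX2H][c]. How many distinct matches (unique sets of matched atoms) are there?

1

[OX2H][c] is the SMARTS for a phenol: a hydroxyl oxygen attached to an aromatic carbon.
Exactly one fragment in the molecule meets all constraints, giving 1 match.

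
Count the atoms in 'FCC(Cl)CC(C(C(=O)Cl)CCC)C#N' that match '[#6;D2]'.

The query [#6;D2] means: any carbon bonded to exactly two heavy atoms.
Check the 15 heavy atoms by environment: 5× C (D2) → match; 4× C (D3) → no; 1× C (D1) → no; 1× F (D1) → no; 2× Cl (D1) → no; 1× N (D1) → no; 1× O (D1) → no.
That gives 5 matching atoms.

5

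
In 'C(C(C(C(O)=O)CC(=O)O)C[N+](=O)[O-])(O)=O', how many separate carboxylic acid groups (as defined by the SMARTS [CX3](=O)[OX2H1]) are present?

[CX3](=O)[OX2H1] is the SMARTS for a carboxylic acid: an sp2 carbon double-bonded to O and single-bonded to an -OH oxygen.
The molecule carries 3 separate instances of a carboxylic acid group (-C(=O)OH) meeting every constraint; each maps to a distinct set of atoms, giving 3 matches.

3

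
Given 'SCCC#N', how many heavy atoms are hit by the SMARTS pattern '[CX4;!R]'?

2

The query [CX4;!R] means: aliphatic carbon with four total connections, not in a ring.
Check the 5 heavy atoms by environment: 2× C (X4, acyclic) → match; 1× S (X2, acyclic) → no; 1× C (X2, acyclic) → no; 1× N (X1, acyclic) → no.
That gives 2 matching atoms.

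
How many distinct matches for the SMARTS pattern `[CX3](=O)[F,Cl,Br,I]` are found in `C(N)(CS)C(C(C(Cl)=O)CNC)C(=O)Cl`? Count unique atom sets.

[CX3](=O)[F,Cl,Br,I] is the SMARTS for an acyl halide: a carbonyl carbon bonded to a halogen.
The molecule carries 2 separate instances of an acyl chloride (-C(=O)Cl) meeting every constraint; each maps to a distinct set of atoms, giving 2 matches.

2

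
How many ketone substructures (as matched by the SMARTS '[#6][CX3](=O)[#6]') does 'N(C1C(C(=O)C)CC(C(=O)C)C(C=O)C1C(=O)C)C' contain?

[#6][CX3](=O)[#6] is the SMARTS for a ketone: a carbonyl carbon (no H) flanked by two carbons.
The molecule carries 3 separate instances of an acetyl/ketone group (-C(=O)CH3) meeting every constraint; each maps to a distinct set of atoms, giving 3 matches.

3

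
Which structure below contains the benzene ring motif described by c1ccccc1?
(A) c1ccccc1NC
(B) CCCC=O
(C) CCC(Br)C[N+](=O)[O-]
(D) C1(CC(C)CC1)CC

A

c1ccccc1 describes six aromatic carbons in a ring (a benzene ring).
(A) contains the required atom environment, so the pattern matches.
(B) has a methyl group (-CH3) but no six-membered all-carbon aromatic ring is present.
(C) has a methyl group (-CH3) but no six-membered all-carbon aromatic ring is present.
(D) has a methyl group (-CH3) but no six-membered all-carbon aromatic ring is present.
So the answer is (A).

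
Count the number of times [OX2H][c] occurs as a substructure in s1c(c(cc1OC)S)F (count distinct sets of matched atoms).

[OX2H][c] is the SMARTS for a phenol: a hydroxyl oxygen attached to an aromatic carbon.
The molecule has a methoxy ether (-OCH3), but the oxygen has H0, not H1; nothing else fits, so there are 0 matches.

0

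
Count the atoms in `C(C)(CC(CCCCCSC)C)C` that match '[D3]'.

2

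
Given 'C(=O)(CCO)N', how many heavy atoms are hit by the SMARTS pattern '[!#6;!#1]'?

3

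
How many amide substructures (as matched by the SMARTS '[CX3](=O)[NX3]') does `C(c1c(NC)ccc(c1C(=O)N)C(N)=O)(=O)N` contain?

3

[CX3](=O)[NX3] is the SMARTS for an amide: a carbonyl carbon bonded to a trivalent nitrogen.
The molecule carries 3 separate instances of a primary amide (-C(=O)NH2) meeting every constraint; each maps to a distinct set of atoms, giving 3 matches.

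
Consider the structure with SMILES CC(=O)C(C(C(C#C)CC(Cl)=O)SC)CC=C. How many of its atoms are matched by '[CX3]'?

4

The query [CX3] means: C with X3: aliphatic carbon with exactly 3 total connections.
Check the 17 heavy atoms by environment: 7× C (X4) → no; 4× C (X3) → match; 2× O (X1) → no; 1× Cl (X1) → no; 1× S (X2) → no; 2× C (X2) → no.
That gives 4 matching atoms.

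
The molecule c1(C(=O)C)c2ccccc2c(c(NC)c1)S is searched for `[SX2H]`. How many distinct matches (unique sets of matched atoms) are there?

1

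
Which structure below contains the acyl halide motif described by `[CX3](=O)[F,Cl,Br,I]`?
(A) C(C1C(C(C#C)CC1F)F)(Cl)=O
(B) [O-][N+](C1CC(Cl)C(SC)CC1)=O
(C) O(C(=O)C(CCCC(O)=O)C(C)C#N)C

A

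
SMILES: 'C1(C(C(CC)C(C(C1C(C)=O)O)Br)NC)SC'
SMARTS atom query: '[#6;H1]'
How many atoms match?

6

The query [#6;H1] means: any carbon bearing exactly one hydrogen.
Check the 17 heavy atoms by environment: 6× C (H1) → match; 1× O (H1) → no; 1× Br (H0) → no; 1× C (H2) → no; 4× C (H3) → no; 1× S (H0) → no; 1× N (H1) → no; 1× C (H0) → no; 1× O (H0) → no.
That gives 6 matching atoms.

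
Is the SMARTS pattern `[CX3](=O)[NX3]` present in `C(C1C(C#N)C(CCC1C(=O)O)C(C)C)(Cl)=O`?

No

The pattern [CX3](=O)[NX3] describes a carbonyl carbon bonded to a trivalent nitrogen — an amide.
The closest candidate here is a carboxylic acid group (-C(=O)OH), but the carbonyl is bonded to O, not to an NX3 nitrogen. No other fragment satisfies the full query, so there is no match.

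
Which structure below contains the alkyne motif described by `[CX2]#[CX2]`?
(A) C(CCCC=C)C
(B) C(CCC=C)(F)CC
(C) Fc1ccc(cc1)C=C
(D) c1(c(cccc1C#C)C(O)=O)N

D

[CX2]#[CX2] describes a carbon-carbon triple bond (an alkyne).
(A) has a vinyl group (-CH=CH2) but the C=C is a double bond; both carbons are CX3, not CX2.
(B) has a vinyl group (-CH=CH2) but the C=C is a double bond; both carbons are CX3, not CX2.
(C) has a vinyl group (-CH=CH2) but the C=C is a double bond; both carbons are CX3, not CX2.
(D) contains an ethynyl group (-C#CH), which satisfies every atom and bond constraint.
So the answer is (D).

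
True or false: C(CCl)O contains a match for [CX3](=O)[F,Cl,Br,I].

False

The pattern [CX3](=O)[F,Cl,Br,I] describes a carbonyl carbon bonded to a halogen — an acyl halide.
The closest candidate here is a chloro substituent, but the Cl is not on a carbonyl carbon. No other fragment satisfies the full query, so there is no match.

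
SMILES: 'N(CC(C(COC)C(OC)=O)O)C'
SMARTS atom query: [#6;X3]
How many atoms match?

1

Check the 13 heavy atoms by environment: 7× C (X4) → no; 3× O (X2) → no; 1× C (X3) → match; 1× O (X1) → no; 1× N (X3) → no.
That gives 1 matching atom.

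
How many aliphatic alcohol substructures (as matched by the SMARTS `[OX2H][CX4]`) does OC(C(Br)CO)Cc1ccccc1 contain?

[OX2H][CX4] is the SMARTS for an aliphatic alcohol: a hydroxyl oxygen bound to an sp3 (X4) carbon.
The molecule carries 2 separate instances of a hydroxyl group (-OH) meeting every constraint; each maps to a distinct set of atoms, giving 2 matches.

2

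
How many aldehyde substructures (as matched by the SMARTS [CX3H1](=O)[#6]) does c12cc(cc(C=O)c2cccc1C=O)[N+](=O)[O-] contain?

2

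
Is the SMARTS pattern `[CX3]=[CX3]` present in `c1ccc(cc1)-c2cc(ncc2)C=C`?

Yes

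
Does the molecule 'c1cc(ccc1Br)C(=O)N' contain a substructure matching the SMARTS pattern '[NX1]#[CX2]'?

No

The pattern [NX1]#[CX2] describes a nitrogen triple-bonded to a two-connected carbon — a nitrile.
The closest candidate here is a primary amide (-C(=O)NH2), but the nitrogen is NX3, not NX1. No other fragment satisfies the full query, so there is no match.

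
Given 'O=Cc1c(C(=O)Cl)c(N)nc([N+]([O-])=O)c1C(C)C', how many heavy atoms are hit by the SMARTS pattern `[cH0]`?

Check the 18 heavy atoms by environment: 1× n (aromatic, H0) → no; 5× c (aromatic, H0) → match; 1× C (H0) → no; 3× O (H0) → no; 1× Cl (H0) → no; 2× C (H1) → no; 1× N (charge +1, H0) → no; 1× O (charge -1, H0) → no; 2× C (H3) → no; 1× N (H2) → no.
That gives 5 matching atoms.

5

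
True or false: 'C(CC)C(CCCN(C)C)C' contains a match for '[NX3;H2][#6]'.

The pattern [NX3;H2][#6] describes a trivalent nitrogen with two H attached to carbon — a primary amine.
The closest candidate here is a dimethylamino group (-N(CH3)2), but the nitrogen has H0, not H2. No other fragment satisfies the full query, so there is no match.

False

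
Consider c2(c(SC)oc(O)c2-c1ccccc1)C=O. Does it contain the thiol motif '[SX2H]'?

No

The pattern [SX2H] describes an aliphatic sulfur with two connections, one being H — a thiol.
The closest candidate here is a methylthio ether (-SCH3), but the sulfur has H0 (bonded to two carbons), not H1. No other fragment satisfies the full query, so there is no match.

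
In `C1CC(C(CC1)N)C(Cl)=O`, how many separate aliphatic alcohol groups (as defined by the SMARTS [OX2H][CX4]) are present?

0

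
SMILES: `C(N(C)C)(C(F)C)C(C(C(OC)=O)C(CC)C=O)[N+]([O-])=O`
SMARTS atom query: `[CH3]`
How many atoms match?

5

The query [CH3] means: aliphatic carbon with exactly three hydrogens.
Check the 21 heavy atoms by environment: 5× C (H3) → match; 6× C (H1) → no; 1× C (H2) → no; 1× N (H0) → no; 1× C (H0) → no; 4× O (H0) → no; 1× N (charge +1, H0) → no; 1× O (charge -1, H0) → no; 1× F (H0) → no.
That gives 5 matching atoms.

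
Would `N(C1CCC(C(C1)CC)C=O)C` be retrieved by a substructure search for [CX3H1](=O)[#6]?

Yes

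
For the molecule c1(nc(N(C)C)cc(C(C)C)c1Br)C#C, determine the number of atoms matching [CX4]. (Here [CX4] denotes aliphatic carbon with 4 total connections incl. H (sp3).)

The query [CX4] means: C with X4: aliphatic carbon with exactly 4 total connections (bonds + H).
Check the 15 heavy atoms by environment: 1× n (aromatic, X2) → no; 5× c (aromatic, X3) → no; 5× C (X4) → match; 1× N (X3) → no; 1× Br (X1) → no; 2× C (X2) → no.
That gives 5 matching atoms.

5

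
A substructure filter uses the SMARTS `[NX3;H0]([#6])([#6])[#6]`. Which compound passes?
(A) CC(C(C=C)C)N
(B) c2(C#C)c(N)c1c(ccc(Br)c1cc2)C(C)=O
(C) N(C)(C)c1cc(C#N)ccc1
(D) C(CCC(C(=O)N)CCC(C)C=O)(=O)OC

C

[NX3;H0]([#6])([#6])[#6] describes a trivalent nitrogen with no H, bonded to three carbons (a tertiary amine).
(A) has a primary amino group (-NH2) but the nitrogen has H2, not H0 with three carbons.
(B) has a primary amino group (-NH2) but the nitrogen has H2, not H0 with three carbons.
(C) contains a dimethylamino group (-N(CH3)2), which satisfies every atom and bond constraint.
(D) has a primary amide (-C(=O)NH2) but the amide nitrogen has H2 and only one carbon neighbour.
So the answer is (C).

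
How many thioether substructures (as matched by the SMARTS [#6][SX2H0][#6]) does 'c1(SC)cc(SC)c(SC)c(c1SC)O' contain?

[#6][SX2H0][#6] is the SMARTS for a thioether: an aliphatic sulfur bridging two carbons with no H on the sulfur.
The molecule carries 4 separate instances of a methylthio ether (-SCH3) meeting every constraint; each maps to a distinct set of atoms, giving 4 matches.

4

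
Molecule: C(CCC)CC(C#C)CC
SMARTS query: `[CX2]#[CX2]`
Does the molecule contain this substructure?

The pattern [CX2]#[CX2] describes a carbon-carbon triple bond — an alkyne.
The molecule carries an ethynyl group (-C#CH), whose atoms satisfy every constraint of the query, so the pattern matches.

Yes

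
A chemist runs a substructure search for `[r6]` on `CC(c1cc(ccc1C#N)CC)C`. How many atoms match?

6

The query [r6] means: r6 matches atoms in a six-membered ring.
Check the 13 heavy atoms by environment: 6× c (aromatic, in 6-ring) → match; 6× C (acyclic) → no; 1× N (acyclic) → no.
That gives 6 matching atoms.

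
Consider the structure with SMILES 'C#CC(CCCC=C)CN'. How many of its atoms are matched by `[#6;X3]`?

2

The query [#6;X3] means: any carbon (aromatic or not) with three total connections.
Check the 10 heavy atoms by environment: 5× C (X4) → no; 1× N (X3) → no; 2× C (X3) → match; 2× C (X2) → no.
That gives 2 matching atoms.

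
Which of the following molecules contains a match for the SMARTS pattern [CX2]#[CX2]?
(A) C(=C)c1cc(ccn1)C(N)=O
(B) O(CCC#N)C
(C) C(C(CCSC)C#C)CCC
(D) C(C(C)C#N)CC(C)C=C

C

[CX2]#[CX2] describes a carbon-carbon triple bond (an alkyne).
(A) has a vinyl group (-CH=CH2) but the C=C is a double bond; both carbons are CX3, not CX2.
(B) has a nitrile (-C#N) but the triple bond is C#N, not C#C.
(C) contains an ethynyl group (-C#CH), which satisfies every atom and bond constraint.
(D) has a vinyl group (-CH=CH2) but the C=C is a double bond; both carbons are CX3, not CX2.
So the answer is (C).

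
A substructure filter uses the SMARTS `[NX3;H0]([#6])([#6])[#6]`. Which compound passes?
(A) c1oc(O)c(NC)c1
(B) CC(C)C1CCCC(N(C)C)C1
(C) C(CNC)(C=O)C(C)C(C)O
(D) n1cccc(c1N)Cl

[NX3;H0]([#6])([#6])[#6] describes a trivalent nitrogen with no H, bonded to three carbons (a tertiary amine).
(A) has an N-methylamino group (-NHCH3) but the nitrogen still has one H (H1), not H0.
(B) contains a dimethylamino group (-N(CH3)2), which satisfies every atom and bond constraint.
(C) has an N-methylamino group (-NHCH3) but the nitrogen still has one H (H1), not H0.
(D) has a primary amino group (-NH2) but the nitrogen has H2, not H0 with three carbons.
So the answer is (B).

B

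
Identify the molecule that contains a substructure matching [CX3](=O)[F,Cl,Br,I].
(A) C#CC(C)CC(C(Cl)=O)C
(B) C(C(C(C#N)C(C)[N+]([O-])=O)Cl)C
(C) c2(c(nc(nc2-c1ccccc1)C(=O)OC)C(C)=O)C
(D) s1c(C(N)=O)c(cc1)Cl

A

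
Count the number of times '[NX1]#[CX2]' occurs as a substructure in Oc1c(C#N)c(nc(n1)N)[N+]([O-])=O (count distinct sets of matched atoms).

1

[NX1]#[CX2] is the SMARTS for a nitrile: a nitrogen triple-bonded to a two-connected carbon.
Exactly one fragment in the molecule meets all constraints, giving 1 match.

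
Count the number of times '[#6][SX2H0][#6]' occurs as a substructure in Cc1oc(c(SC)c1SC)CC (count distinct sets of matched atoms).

2

[#6][SX2H0][#6] is the SMARTS for a thioether: an aliphatic sulfur bridging two carbons with no H on the sulfur.
The molecule carries 2 separate instances of a methylthio ether (-SCH3) meeting every constraint; each maps to a distinct set of atoms, giving 2 matches.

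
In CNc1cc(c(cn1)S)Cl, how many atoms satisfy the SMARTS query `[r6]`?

Check the 10 heavy atoms by environment: 1× n (aromatic, in 6-ring) → match; 5× c (aromatic, in 6-ring) → match; 1× S (acyclic) → no; 1× N (acyclic) → no; 1× C (acyclic) → no; 1× Cl (acyclic) → no.
Summing the matching environments: 1 + 5 = 6 matching atoms.

6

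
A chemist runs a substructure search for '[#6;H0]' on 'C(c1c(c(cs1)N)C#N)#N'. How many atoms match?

5

Check the 10 heavy atoms by environment: 1× s (aromatic, H0) → no; 3× c (aromatic, H0) → match; 1× c (aromatic, H1) → no; 2× C (H0) → match; 2× N (H0) → no; 1× N (H2) → no.
Summing the matching environments: 3 + 2 = 5 matching atoms.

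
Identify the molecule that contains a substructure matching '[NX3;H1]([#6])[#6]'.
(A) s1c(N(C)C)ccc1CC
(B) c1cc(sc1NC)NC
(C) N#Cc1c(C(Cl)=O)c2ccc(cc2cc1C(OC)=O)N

B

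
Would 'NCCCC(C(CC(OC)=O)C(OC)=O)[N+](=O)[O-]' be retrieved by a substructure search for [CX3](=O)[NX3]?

No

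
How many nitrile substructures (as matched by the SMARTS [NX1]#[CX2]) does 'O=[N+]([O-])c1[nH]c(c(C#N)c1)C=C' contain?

1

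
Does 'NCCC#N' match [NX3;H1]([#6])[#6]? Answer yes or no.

No

The pattern [NX3;H1]([#6])[#6] describes a trivalent nitrogen with one H, bonded to two carbons — a secondary amine.
The closest candidate here is a primary amino group (-NH2), but the nitrogen has H2 and only one carbon neighbour. No other fragment satisfies the full query, so there is no match.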